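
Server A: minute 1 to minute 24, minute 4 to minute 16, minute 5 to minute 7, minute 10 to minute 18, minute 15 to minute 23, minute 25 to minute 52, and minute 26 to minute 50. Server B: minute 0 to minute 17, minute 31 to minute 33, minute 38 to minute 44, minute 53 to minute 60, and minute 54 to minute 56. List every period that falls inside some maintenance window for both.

Merge the first list: minute 1 to minute 24, minute 25 to minute 52.
Merge the second list: minute 0 to minute 17, minute 31 to minute 33, minute 38 to minute 44, minute 53 to minute 60.
minute 1 to minute 24 ∩ B → minute 1 to minute 17.
minute 25 to minute 52 ∩ B → minute 31 to minute 33, minute 38 to minute 44.

minute 1 to minute 17, minute 31 to minute 33, minute 38 to minute 44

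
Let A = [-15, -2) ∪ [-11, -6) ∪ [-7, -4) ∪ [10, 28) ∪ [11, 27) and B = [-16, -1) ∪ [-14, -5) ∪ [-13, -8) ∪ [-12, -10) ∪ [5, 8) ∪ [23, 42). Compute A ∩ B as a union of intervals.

[-15, -2) ∪ [23, 28)

A, merged: [-15, -2), [10, 28).
B, merged: [-16, -1), [5, 8), [23, 42).
[-15, -2) meets the second set on [-15, -2).
[10, 28) meets the second set on [23, 28).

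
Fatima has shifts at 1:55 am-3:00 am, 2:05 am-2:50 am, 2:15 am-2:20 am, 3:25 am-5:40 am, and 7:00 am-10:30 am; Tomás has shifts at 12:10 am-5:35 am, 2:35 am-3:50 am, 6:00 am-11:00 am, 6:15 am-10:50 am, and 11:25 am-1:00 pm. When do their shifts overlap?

1:55 am–3:00 am, 3:25 am–5:35 am, 7:00 am–10:30 am

A, merged: 1:55 am–3:00 am, 3:25 am–5:40 am, 7:00 am–10:30 am.
B, merged: 12:10 am–5:35 am, 6:00 am–11:00 am, 11:25 am–1:00 pm.
1:55 am–3:00 am meets the second set on 1:55 am–3:00 am.
3:25 am–5:40 am meets the second set on 3:25 am–5:35 am.
7:00 am–10:30 am meets the second set on 7:00 am–10:30 am.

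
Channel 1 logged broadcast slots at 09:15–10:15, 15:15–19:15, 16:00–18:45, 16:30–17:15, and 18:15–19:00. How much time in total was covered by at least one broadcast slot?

5 h

Merged: 09:15-10:15, 15:15-19:15.
Lengths: 1 h + 4 h = 5 h.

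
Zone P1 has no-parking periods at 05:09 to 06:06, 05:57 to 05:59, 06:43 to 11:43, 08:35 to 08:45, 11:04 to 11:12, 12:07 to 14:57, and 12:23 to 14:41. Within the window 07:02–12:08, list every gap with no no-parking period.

11:43–12:07

The merged coverage is 05:09–06:06, 06:43–11:43, 12:07–14:57.
Uncovered inside 07:02–12:08: 11:43–12:07.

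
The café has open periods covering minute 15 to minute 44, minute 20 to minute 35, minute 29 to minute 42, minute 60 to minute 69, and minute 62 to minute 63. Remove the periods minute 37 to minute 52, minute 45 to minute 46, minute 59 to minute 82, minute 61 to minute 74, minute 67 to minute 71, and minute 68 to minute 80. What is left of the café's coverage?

Merge the first list: minute 15 to minute 44, minute 60 to minute 69.
Merge the second list: minute 37 to minute 52, minute 59 to minute 82.
minute 15 to minute 44 \ B = minute 15 to minute 37.
minute 60 to minute 69: entirely removed.

minute 15 to minute 37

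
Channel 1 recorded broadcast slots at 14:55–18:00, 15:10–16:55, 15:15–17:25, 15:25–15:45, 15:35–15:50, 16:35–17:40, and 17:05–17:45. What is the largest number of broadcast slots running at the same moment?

5

Walk the sorted start/end points keeping a running depth.
The depth first hits 5 at 15:35.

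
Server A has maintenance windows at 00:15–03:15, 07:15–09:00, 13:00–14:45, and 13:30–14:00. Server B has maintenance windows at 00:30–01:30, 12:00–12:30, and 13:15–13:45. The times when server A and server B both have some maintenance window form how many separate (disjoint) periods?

A, merged: 00:15-03:15, 07:15-09:00, 13:00-14:45.
A ∩ B = 00:30-01:30, 13:15-13:45.
That is 2 disjoint pieces.

2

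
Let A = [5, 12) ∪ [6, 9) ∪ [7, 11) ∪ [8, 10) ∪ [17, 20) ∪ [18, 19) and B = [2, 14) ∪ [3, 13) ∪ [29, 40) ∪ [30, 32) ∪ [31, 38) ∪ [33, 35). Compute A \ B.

[17, 20)

A, merged: [5, 12), [17, 20).
B, merged: [2, 14), [29, 40).
[5, 12): fully covered by B → removed.
[17, 20): no B overlap → unchanged.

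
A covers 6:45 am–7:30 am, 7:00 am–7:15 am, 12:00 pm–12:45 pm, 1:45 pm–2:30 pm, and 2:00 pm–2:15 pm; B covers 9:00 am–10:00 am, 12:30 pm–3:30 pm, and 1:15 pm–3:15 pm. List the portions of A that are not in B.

Merge the first list: 6:45 am–7:30 am, 12:00 pm–12:45 pm, 1:45 pm–2:30 pm.
Merge the second list: 9:00 am–10:00 am, 12:30 pm–3:30 pm.
6:45 am–7:30 am is untouched.
12:00 pm–12:45 pm with B removed leaves 12:00 pm–12:30 pm.
1:45 pm–2:30 pm lies entirely inside B → drops out.

6:45 am–7:30 am, 12:00 pm–12:30 pm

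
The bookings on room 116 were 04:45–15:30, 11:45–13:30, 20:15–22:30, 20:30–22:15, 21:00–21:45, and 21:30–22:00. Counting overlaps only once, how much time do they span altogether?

13 h

Merged: 04:45–15:30, 20:15–22:30.
Lengths: 10 h 45 min + 2 h 15 min = 13 h.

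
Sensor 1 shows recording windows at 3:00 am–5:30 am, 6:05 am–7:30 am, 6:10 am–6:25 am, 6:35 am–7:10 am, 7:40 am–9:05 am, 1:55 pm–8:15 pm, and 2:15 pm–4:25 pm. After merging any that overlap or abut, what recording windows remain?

3:00 am–5:30 am, 6:05 am–7:30 am, 7:40 am–9:05 am, 1:55 pm–8:15 pm

6:05 am–7:30 am is disjoint → start new block.
6:10 am–6:25 am overlaps/touches 6:05 am–7:30 am → extend to 6:05 am–7:30 am.
6:35 am–7:10 am overlaps/touches 6:05 am–7:30 am → extend to 6:05 am–7:30 am.
7:40 am–9:05 am is disjoint → start new block.
1:55 pm–8:15 pm is disjoint → start new block.
2:15 pm–4:25 pm overlaps/touches 1:55 pm–8:15 pm → extend to 1:55 pm–8:15 pm.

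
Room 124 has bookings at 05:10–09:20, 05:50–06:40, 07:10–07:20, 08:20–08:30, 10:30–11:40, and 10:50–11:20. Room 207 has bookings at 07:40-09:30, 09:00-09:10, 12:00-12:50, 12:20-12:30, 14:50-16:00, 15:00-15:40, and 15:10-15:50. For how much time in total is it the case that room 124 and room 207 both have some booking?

First set merges to 05:10-09:20, 10:30-11:40.
Second set merges to 07:40-09:30, 12:00-12:50, 14:50-16:00.
A ∩ B = 07:40-09:20.
Total: 1 h 40 min.

1 h 40 min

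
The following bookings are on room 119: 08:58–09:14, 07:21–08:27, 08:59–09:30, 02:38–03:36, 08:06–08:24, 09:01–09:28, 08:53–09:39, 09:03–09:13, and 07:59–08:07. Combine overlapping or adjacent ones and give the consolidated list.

02:38–03:36, 07:21–08:27, 08:53–09:39

Sort by start: 02:38–03:36, 07:21–08:27, 07:59–08:07, 08:06–08:24, 08:53–09:39, 08:58–09:14, 08:59–09:30, 09:01–09:28, 09:03–09:13.
07:21–08:27 is disjoint → start new block.
07:59–08:07 overlaps/touches 07:21–08:27 → extend to 07:21–08:27.
08:06–08:24 overlaps/touches 07:21–08:27 → extend to 07:21–08:27.
08:53–09:39 is disjoint → start new block.
08:58–09:14 overlaps/touches 08:53–09:39 → extend to 08:53–09:39.
08:59–09:30 overlaps/touches 08:53–09:39 → extend to 08:53–09:39.
09:01–09:28 overlaps/touches 08:53–09:39 → extend to 08:53–09:39.
09:03–09:13 overlaps/touches 08:53–09:39 → extend to 08:53–09:39.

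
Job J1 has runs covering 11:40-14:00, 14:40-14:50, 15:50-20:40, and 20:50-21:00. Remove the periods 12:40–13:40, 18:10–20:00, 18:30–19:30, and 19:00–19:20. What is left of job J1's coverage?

11:40–12:40, 13:40–14:00, 14:40–14:50, 15:50–18:10, 20:00–20:40, 20:50–21:00

Second set merges to 12:40–13:40, 18:10–20:00.
11:40–14:00 with B removed leaves 11:40–12:40, 13:40–14:00.
14:40–14:50 is untouched.
15:50–20:40 with B removed leaves 15:50–18:10, 20:00–20:40.
20:50–21:00 is untouched.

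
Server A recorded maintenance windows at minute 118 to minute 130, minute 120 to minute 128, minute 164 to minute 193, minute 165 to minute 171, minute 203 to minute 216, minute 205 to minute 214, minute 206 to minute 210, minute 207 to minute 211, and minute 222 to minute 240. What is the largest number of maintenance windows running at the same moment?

Walk the sorted start/end points keeping a running depth.
The depth first hits 4 at minute 207.

4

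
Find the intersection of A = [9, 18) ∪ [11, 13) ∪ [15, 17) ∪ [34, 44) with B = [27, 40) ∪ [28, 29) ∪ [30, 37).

[34, 40)

First set merges to [9, 18), [34, 44).
Second set merges to [27, 40).
[9, 18): no overlap with the second set.
[34, 44) meets the second set on [34, 40).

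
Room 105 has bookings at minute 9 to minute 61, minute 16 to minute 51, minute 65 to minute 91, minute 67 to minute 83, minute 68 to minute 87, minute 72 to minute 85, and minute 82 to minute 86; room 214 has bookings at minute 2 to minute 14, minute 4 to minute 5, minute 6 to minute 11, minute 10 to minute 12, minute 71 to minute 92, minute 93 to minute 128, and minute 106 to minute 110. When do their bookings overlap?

Merge the first list: minute 9 to minute 61, minute 65 to minute 91.
Merge the second list: minute 2 to minute 14, minute 71 to minute 92, minute 93 to minute 128.
minute 9 to minute 61 ∩ B → minute 9 to minute 14.
minute 65 to minute 91 ∩ B → minute 71 to minute 91.

minute 9 to minute 14, minute 71 to minute 91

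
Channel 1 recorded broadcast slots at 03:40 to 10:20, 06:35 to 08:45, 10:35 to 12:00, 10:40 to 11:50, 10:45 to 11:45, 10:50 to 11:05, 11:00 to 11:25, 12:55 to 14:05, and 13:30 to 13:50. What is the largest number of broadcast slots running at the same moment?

5

Sweep endpoints in order; track running count of active intervals.
Peak of 5 reached at 11:00.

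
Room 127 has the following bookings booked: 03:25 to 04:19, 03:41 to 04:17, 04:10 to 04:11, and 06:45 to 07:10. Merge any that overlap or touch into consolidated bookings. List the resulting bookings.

03:25–04:19, 06:45–07:10

03:41–04:17 overlaps/touches 03:25–04:19 → extend to 03:25–04:19.
04:10–04:11 overlaps/touches 03:25–04:19 → extend to 03:25–04:19.
06:45–07:10 is disjoint → start new block.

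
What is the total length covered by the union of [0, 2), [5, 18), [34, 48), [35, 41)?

29

Merged: [0, 2), [5, 18), [34, 48).
Lengths: 2 + 13 + 14 = 29.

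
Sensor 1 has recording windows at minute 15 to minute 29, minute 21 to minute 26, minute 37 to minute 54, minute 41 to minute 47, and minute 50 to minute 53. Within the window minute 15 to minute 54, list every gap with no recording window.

Covered (merged): minute 15 to minute 29, minute 37 to minute 54.
Gaps within minute 15 to minute 54: minute 29 to minute 37.

minute 29 to minute 37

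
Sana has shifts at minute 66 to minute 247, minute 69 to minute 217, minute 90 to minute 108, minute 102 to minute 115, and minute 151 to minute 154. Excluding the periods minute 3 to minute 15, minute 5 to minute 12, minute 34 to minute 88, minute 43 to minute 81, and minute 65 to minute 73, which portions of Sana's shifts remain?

minute 88 to minute 247

A, merged: minute 66 to minute 247.
B, merged: minute 3 to minute 15, minute 34 to minute 88.
minute 66 to minute 247 minus B → minute 88 to minute 247.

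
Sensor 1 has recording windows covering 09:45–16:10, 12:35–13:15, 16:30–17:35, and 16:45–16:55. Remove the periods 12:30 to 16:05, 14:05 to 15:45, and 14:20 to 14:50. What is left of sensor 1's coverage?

A, merged: 09:45–16:10, 16:30–17:35.
B, merged: 12:30–16:05.
09:45–16:10 \ B = 09:45–12:30, 16:05–16:10.
16:30–17:35: nothing removed.

09:45–12:30, 16:05–16:10, 16:30–17:35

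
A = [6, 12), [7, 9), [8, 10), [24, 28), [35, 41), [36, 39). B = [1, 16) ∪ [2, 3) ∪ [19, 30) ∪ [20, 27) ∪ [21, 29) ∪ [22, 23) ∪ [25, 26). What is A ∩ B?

First set merges to [6, 12), [24, 28), [35, 41).
Second set merges to [1, 16), [19, 30).
[6, 12) overlaps B on [6, 12).
[24, 28) overlaps B on [24, 28).
[35, 41) falls entirely outside B.

[6, 12) ∪ [24, 28)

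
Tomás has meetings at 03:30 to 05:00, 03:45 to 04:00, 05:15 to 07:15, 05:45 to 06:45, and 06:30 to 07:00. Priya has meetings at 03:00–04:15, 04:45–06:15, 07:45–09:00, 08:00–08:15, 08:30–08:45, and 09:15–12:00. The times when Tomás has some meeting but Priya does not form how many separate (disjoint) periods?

A, merged: 03:30–05:00, 05:15–07:15.
B, merged: 03:00–04:15, 04:45–06:15, 07:45–09:00, 09:15–12:00.
A \ B = 04:15–04:45, 06:15–07:15.
That is 2 disjoint pieces.

2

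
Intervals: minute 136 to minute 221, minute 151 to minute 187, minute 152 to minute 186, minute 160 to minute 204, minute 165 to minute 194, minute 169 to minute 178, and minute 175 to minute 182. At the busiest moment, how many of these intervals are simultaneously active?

At minute 175, 7 of the intervals are simultaneously active.
No point has more.

7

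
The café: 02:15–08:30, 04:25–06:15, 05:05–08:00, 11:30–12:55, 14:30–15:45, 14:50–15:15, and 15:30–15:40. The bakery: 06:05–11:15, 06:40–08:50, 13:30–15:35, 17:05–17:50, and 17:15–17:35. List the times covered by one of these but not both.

02:15–06:05, 08:30–11:15, 11:30–12:55, 13:30–14:30, 15:35–15:45, 17:05–17:50

A, merged: 02:15–08:30, 11:30–12:55, 14:30–15:45.
B, merged: 06:05–11:15, 13:30–15:35, 17:05–17:50.
Only in the first: 02:15–06:05, 11:30–12:55, 15:35–15:45.
Only in the second: 08:30–11:15, 13:30–14:30, 17:05–17:50.
Together these are the periods covered by exactly one.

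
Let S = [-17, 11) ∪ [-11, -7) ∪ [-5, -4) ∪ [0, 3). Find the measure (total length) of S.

28

Merged: [-17, 11).
Length: 28.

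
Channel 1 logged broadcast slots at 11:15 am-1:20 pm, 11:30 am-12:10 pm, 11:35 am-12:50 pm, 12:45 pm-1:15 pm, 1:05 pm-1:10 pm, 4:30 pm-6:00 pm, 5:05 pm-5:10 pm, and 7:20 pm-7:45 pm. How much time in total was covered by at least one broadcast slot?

Merged: 11:15 am–1:20 pm, 4:30 pm–6:00 pm, 7:20 pm–7:45 pm.
Lengths: 2 h 5 min + 1 h 30 min + 25 min = 4 h.

4 h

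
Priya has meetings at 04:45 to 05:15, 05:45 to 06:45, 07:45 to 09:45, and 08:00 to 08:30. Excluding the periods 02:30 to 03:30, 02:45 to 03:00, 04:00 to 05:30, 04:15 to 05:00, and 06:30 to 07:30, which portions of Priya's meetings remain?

05:45–06:30, 07:45–09:45

Merge the first list: 04:45–05:15, 05:45–06:45, 07:45–09:45.
Merge the second list: 02:30–03:30, 04:00–05:30, 06:30–07:30.
04:45–05:15: entirely removed.
05:45–06:45 \ B = 05:45–06:30.
07:45–09:45: nothing removed.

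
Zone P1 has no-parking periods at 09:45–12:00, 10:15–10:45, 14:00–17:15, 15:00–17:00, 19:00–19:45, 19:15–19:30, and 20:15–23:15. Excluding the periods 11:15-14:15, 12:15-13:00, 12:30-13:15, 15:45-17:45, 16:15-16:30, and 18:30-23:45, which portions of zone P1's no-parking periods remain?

09:45–11:15, 14:15–15:45

First set merges to 09:45–12:00, 14:00–17:15, 19:00–19:45, 20:15–23:15.
Second set merges to 11:15–14:15, 15:45–17:45, 18:30–23:45.
09:45–12:00 minus B → 09:45–11:15.
14:00–17:15 minus B → 14:15–15:45.
19:00–19:45: fully covered by B → removed.
20:15–23:15: fully covered by B → removed.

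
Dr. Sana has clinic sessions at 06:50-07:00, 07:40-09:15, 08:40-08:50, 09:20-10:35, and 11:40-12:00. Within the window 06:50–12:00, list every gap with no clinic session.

07:00-07:40, 09:15-09:20, 10:35-11:40

The merged coverage is 06:50-07:00, 07:40-09:15, 09:20-10:35, 11:40-12:00.
Complement within 06:50-12:00: 07:00-07:40, 09:15-09:20, 10:35-11:40.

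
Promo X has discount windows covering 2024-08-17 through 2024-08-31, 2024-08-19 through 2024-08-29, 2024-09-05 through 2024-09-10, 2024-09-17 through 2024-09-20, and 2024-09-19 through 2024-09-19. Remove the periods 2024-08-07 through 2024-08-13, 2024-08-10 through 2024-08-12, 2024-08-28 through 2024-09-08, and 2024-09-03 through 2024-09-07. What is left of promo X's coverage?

2024-08-17 through 2024-08-27, 2024-09-09 through 2024-09-10, 2024-09-17 through 2024-09-20

A, merged: 2024-08-17 through 2024-08-31, 2024-09-05 through 2024-09-10, 2024-09-17 through 2024-09-20.
B, merged: 2024-08-07 through 2024-08-13, 2024-08-28 through 2024-09-08.
2024-08-17 through 2024-08-31 minus B → 2024-08-17 through 2024-08-27.
2024-09-05 through 2024-09-10 minus B → 2024-09-09 through 2024-09-10.
2024-09-17 through 2024-09-20: no B overlap → unchanged.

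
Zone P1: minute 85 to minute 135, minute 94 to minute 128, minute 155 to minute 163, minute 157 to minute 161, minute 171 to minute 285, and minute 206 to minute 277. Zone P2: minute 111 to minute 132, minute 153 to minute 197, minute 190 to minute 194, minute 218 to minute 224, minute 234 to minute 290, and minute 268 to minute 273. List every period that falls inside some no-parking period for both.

minute 111 to minute 132, minute 155 to minute 163, minute 171 to minute 197, minute 218 to minute 224, minute 234 to minute 285

Merge the first list: minute 85 to minute 135, minute 155 to minute 163, minute 171 to minute 285.
Merge the second list: minute 111 to minute 132, minute 153 to minute 197, minute 218 to minute 224, minute 234 to minute 290.
minute 85 to minute 135 overlaps B on minute 111 to minute 132.
minute 155 to minute 163 overlaps B on minute 155 to minute 163.
minute 171 to minute 285 overlaps B on minute 171 to minute 197, minute 218 to minute 224, minute 234 to minute 285.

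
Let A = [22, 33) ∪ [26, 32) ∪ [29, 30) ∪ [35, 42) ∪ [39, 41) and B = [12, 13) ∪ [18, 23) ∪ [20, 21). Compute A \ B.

[23, 33) ∪ [35, 42)

A, merged: [22, 33), [35, 42).
B, merged: [12, 13), [18, 23).
[22, 33) with B removed leaves [23, 33).
[35, 42) is untouched.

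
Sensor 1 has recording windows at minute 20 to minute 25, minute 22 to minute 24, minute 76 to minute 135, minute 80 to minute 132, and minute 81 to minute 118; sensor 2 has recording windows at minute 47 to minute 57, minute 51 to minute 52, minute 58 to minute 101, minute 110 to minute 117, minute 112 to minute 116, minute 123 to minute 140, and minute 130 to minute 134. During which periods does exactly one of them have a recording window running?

minute 20 to minute 25, minute 47 to minute 57, minute 58 to minute 76, minute 101 to minute 110, minute 117 to minute 123, minute 135 to minute 140

A, merged: minute 20 to minute 25, minute 76 to minute 135.
B, merged: minute 47 to minute 57, minute 58 to minute 101, minute 110 to minute 117, minute 123 to minute 140.
Only in the first: minute 20 to minute 25, minute 101 to minute 110, minute 117 to minute 123.
Only in the second: minute 47 to minute 57, minute 58 to minute 76, minute 135 to minute 140.
Together these are the periods covered by exactly one.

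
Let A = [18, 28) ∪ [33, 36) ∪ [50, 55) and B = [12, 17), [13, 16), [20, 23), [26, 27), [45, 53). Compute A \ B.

[18, 20) ∪ [23, 26) ∪ [27, 28) ∪ [33, 36) ∪ [53, 55)

B, merged: [12, 17), [20, 23), [26, 27), [45, 53).
[18, 28) minus B → [18, 20), [23, 26), [27, 28).
[33, 36): no B overlap → unchanged.
[50, 55) minus B → [53, 55).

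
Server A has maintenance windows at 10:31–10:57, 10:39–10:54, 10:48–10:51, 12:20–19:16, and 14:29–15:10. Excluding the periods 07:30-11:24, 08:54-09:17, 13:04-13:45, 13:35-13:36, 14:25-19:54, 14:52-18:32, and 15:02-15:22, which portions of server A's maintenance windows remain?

12:20–13:04, 13:45–14:25

Merge the first list: 10:31–10:57, 12:20–19:16.
Merge the second list: 07:30–11:24, 13:04–13:45, 14:25–19:54.
10:31–10:57: entirely removed.
12:20–19:16 \ B = 12:20–13:04, 13:45–14:25.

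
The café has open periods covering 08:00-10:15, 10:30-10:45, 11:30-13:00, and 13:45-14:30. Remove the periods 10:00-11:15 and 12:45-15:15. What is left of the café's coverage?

08:00-10:15 minus B → 08:00-10:00.
10:30-10:45: fully covered by B → removed.
11:30-13:00 minus B → 11:30-12:45.
13:45-14:30: fully covered by B → removed.

08:00-10:00, 11:30-12:45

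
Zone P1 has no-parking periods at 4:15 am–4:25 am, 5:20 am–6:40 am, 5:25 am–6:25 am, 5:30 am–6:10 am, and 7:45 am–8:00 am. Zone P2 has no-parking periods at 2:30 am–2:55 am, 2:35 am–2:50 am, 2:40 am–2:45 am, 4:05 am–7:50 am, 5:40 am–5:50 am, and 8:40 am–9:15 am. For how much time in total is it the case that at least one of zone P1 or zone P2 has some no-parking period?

First set merges to 4:15 am–4:25 am, 5:20 am–6:40 am, 7:45 am–8:00 am.
Second set merges to 2:30 am–2:55 am, 4:05 am–7:50 am, 8:40 am–9:15 am.
A ∪ B = 2:30 am–2:55 am, 4:05 am–8:00 am, 8:40 am–9:15 am.
Total: 25 min + 3 h 55 min + 35 min = 4 h 55 min.

4 h 55 min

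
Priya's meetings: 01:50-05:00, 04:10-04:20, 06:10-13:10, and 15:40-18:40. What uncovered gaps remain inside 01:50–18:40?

The merged coverage is 01:50-05:00, 06:10-13:10, 15:40-18:40.
Complement within 01:50-18:40: 05:00-06:10, 13:10-15:40.

05:00-06:10, 13:10-15:40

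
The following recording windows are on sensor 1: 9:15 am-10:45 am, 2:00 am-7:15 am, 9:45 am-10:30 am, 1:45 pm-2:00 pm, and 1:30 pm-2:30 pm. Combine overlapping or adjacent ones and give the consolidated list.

2:00 am–7:15 am, 9:15 am–10:45 am, 1:30 pm–2:30 pm

Sort by start: 2:00 am–7:15 am, 9:15 am–10:45 am, 9:45 am–10:30 am, 1:30 pm–2:30 pm, 1:45 pm–2:00 pm.
9:15 am–10:45 am is disjoint → start new block.
9:45 am–10:30 am overlaps/touches 9:15 am–10:45 am → extend to 9:15 am–10:45 am.
1:30 pm–2:30 pm is disjoint → start new block.
1:45 pm–2:00 pm overlaps/touches 1:30 pm–2:30 pm → extend to 1:30 pm–2:30 pm.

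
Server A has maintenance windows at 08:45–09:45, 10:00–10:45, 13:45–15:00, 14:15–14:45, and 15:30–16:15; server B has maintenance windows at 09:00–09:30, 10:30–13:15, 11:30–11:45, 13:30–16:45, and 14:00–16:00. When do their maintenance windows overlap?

09:00-09:30, 10:30-10:45, 13:45-15:00, 15:30-16:15

A, merged: 08:45-09:45, 10:00-10:45, 13:45-15:00, 15:30-16:15.
B, merged: 09:00-09:30, 10:30-13:15, 13:30-16:45.
08:45-09:45 overlaps B on 09:00-09:30.
10:00-10:45 overlaps B on 10:30-10:45.
13:45-15:00 overlaps B on 13:45-15:00.
15:30-16:15 overlaps B on 15:30-16:15.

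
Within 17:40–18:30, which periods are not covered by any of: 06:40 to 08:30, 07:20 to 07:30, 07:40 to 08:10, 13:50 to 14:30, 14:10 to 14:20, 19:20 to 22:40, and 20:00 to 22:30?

17:40–18:30

The merged coverage is 06:40–08:30, 13:50–14:30, 19:20–22:40.
Uncovered inside 17:40–18:30: 17:40–18:30.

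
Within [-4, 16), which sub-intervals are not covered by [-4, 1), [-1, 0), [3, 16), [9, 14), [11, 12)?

[1, 3)

The merged coverage is [-4, 1), [3, 16).
Gaps within [-4, 16): [1, 3).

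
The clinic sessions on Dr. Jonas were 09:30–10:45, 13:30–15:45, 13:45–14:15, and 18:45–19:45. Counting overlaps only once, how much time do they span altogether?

Merged: 09:30-10:45, 13:30-15:45, 18:45-19:45.
Lengths: 1 h 15 min + 2 h 15 min + 1 h = 4 h 30 min.

4 h 30 min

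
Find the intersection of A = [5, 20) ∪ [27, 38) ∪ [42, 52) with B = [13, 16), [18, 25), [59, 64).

[5, 20) overlaps B on [13, 16), [18, 20).
[27, 38) falls entirely outside B.
[42, 52) falls entirely outside B.

[13, 16) ∪ [18, 20)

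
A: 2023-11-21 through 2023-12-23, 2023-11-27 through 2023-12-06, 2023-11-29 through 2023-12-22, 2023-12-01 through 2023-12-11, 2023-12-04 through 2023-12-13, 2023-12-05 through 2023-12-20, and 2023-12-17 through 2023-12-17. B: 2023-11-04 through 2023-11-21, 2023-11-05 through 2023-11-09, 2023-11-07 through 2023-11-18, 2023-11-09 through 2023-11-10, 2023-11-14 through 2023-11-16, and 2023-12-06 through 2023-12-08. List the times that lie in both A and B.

A, merged: 2023-11-21 through 2023-12-23.
B, merged: 2023-11-04 through 2023-11-21, 2023-12-06 through 2023-12-08.
2023-11-21 through 2023-12-23 overlaps B on 2023-11-21 through 2023-11-21, 2023-12-06 through 2023-12-08.

2023-11-21 through 2023-11-21, 2023-12-06 through 2023-12-08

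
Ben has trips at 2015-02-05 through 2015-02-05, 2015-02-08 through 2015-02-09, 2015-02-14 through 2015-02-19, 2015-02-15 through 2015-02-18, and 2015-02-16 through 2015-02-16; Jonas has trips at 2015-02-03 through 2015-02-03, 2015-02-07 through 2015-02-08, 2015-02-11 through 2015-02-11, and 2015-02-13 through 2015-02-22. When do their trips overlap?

First set merges to 2015-02-05 through 2015-02-05, 2015-02-08 through 2015-02-09, 2015-02-14 through 2015-02-19.
2015-02-05 through 2015-02-05 falls entirely outside B.
2015-02-08 through 2015-02-09 overlaps B on 2015-02-08 through 2015-02-08.
2015-02-14 through 2015-02-19 overlaps B on 2015-02-14 through 2015-02-19.

2015-02-08 through 2015-02-08, 2015-02-14 through 2015-02-19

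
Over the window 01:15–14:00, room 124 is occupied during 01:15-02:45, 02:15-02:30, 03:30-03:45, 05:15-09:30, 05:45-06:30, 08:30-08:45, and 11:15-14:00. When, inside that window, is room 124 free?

Covered (merged): 01:15-02:45, 03:30-03:45, 05:15-09:30, 11:15-14:00.
Uncovered inside 01:15-14:00: 02:45-03:30, 03:45-05:15, 09:30-11:15.

02:45-03:30, 03:45-05:15, 09:30-11:15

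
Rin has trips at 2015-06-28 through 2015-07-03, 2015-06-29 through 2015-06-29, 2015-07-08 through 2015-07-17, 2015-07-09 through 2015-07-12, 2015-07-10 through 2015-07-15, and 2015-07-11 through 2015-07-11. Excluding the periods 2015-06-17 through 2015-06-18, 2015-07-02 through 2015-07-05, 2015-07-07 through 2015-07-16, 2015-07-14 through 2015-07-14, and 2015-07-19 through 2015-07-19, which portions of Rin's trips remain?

2015-06-28 through 2015-07-01, 2015-07-17 through 2015-07-17

Merge the first list: 2015-06-28 through 2015-07-03, 2015-07-08 through 2015-07-17.
Merge the second list: 2015-06-17 through 2015-06-18, 2015-07-02 through 2015-07-05, 2015-07-07 through 2015-07-16, 2015-07-19 through 2015-07-19.
2015-06-28 through 2015-07-03 minus B → 2015-06-28 through 2015-07-01.
2015-07-08 through 2015-07-17 minus B → 2015-07-17 through 2015-07-17.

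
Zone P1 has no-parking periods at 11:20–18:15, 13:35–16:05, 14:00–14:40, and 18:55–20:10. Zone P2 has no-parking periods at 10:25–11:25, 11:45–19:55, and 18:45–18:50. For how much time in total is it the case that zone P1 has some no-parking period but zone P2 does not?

A, merged: 11:20–18:15, 18:55–20:10.
B, merged: 10:25–11:25, 11:45–19:55.
A \ B = 11:25–11:45, 19:55–20:10.
Total: 20 min + 15 min = 35 min.

35 min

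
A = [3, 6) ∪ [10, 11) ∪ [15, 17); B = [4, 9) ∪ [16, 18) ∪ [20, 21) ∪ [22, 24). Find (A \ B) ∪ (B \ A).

[3, 4) ∪ [6, 9) ∪ [10, 11) ∪ [15, 16) ∪ [17, 18) ∪ [20, 21) ∪ [22, 24)

Only in the first: [3, 4), [10, 11), [15, 16).
Only in the second: [6, 9), [17, 18), [20, 21), [22, 24).
Together these are the periods covered by exactly one.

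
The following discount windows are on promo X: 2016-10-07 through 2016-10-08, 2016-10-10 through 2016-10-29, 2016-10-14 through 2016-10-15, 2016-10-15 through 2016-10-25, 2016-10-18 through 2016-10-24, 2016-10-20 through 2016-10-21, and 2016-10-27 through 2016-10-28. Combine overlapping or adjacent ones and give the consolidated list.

2016-10-07 through 2016-10-08, 2016-10-10 through 2016-10-29

2016-10-10 through 2016-10-29 is disjoint → start new block.
2016-10-14 through 2016-10-15 overlaps/touches 2016-10-10 through 2016-10-29 → extend to 2016-10-10 through 2016-10-29.
2016-10-15 through 2016-10-25 overlaps/touches 2016-10-10 through 2016-10-29 → extend to 2016-10-10 through 2016-10-29.
2016-10-18 through 2016-10-24 overlaps/touches 2016-10-10 through 2016-10-29 → extend to 2016-10-10 through 2016-10-29.
2016-10-20 through 2016-10-21 overlaps/touches 2016-10-10 through 2016-10-29 → extend to 2016-10-10 through 2016-10-29.
2016-10-27 through 2016-10-28 overlaps/touches 2016-10-10 through 2016-10-29 → extend to 2016-10-10 through 2016-10-29.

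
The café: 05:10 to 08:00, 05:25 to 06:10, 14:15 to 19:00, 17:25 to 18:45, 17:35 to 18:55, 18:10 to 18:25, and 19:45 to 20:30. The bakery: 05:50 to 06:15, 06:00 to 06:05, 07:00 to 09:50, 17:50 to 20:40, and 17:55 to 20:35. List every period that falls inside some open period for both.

05:50–06:15, 07:00–08:00, 17:50–19:00, 19:45–20:30

A, merged: 05:10–08:00, 14:15–19:00, 19:45–20:30.
B, merged: 05:50–06:15, 07:00–09:50, 17:50–20:40.
05:10–08:00 overlaps B on 05:50–06:15, 07:00–08:00.
14:15–19:00 overlaps B on 17:50–19:00.
19:45–20:30 overlaps B on 19:45–20:30.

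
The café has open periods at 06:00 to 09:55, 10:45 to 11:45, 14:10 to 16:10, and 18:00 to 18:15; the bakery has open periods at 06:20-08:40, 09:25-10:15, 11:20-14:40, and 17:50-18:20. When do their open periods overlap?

06:20–08:40, 09:25–09:55, 11:20–11:45, 14:10–14:40, 18:00–18:15

06:00–09:55 ∩ B → 06:20–08:40, 09:25–09:55.
10:45–11:45 ∩ B → 11:20–11:45.
14:10–16:10 ∩ B → 14:10–14:40.
18:00–18:15 ∩ B → 18:00–18:15.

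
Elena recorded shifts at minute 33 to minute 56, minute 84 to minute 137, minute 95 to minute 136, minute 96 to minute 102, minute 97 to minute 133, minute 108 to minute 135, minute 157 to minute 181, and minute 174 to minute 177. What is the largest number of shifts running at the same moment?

Walk the sorted start/end points keeping a running depth.
The depth first hits 4 at minute 97.

4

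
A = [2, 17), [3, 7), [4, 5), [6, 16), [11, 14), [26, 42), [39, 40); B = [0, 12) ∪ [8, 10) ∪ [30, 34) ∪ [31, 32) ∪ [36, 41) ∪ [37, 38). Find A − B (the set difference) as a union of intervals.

First set merges to [2, 17), [26, 42).
Second set merges to [0, 12), [30, 34), [36, 41).
[2, 17) with B removed leaves [12, 17).
[26, 42) with B removed leaves [26, 30), [34, 36), [41, 42).

[12, 17) ∪ [26, 30) ∪ [34, 36) ∪ [41, 42)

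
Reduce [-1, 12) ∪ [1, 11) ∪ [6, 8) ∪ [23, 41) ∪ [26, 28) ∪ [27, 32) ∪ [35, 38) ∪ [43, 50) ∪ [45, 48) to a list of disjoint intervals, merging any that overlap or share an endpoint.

[-1, 12) ∪ [23, 41) ∪ [43, 50)

[1, 11) overlaps/touches [-1, 12) → extend to [-1, 12).
[6, 8) overlaps/touches [-1, 12) → extend to [-1, 12).
[23, 41) is disjoint → start new block.
[26, 28) overlaps/touches [23, 41) → extend to [23, 41).
[27, 32) overlaps/touches [23, 41) → extend to [23, 41).
[35, 38) overlaps/touches [23, 41) → extend to [23, 41).
[43, 50) is disjoint → start new block.
[45, 48) overlaps/touches [43, 50) → extend to [43, 50).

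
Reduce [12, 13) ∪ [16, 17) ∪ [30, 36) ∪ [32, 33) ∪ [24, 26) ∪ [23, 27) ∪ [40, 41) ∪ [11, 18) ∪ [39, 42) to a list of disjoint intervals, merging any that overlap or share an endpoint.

Sort by start: [11, 18), [12, 13), [16, 17), [23, 27), [24, 26), [30, 36), [32, 33), [39, 42), [40, 41).
[12, 13) overlaps/touches [11, 18) → extend to [11, 18).
[16, 17) overlaps/touches [11, 18) → extend to [11, 18).
[23, 27) is disjoint → start new block.
[24, 26) overlaps/touches [23, 27) → extend to [23, 27).
[30, 36) is disjoint → start new block.
[32, 33) overlaps/touches [30, 36) → extend to [30, 36).
[39, 42) is disjoint → start new block.
[40, 41) overlaps/touches [39, 42) → extend to [39, 42).

[11, 18) ∪ [23, 27) ∪ [30, 36) ∪ [39, 42)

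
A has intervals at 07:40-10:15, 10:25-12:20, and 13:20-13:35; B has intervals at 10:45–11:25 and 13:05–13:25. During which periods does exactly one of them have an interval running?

Only in the first: 07:40–10:15, 10:25–10:45, 11:25–12:20, 13:25–13:35.
Only in the second: 13:05–13:20.
Together these are the periods covered by exactly one.

07:40–10:15, 10:25–10:45, 11:25–12:20, 13:05–13:20, 13:25–13:35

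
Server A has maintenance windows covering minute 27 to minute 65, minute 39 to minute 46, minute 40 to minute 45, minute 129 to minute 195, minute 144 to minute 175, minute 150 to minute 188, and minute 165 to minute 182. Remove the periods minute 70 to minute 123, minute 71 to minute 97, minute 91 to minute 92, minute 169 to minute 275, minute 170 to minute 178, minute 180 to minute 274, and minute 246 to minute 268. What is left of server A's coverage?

minute 27 to minute 65, minute 129 to minute 169

A, merged: minute 27 to minute 65, minute 129 to minute 195.
B, merged: minute 70 to minute 123, minute 169 to minute 275.
minute 27 to minute 65: no B overlap → unchanged.
minute 129 to minute 195 minus B → minute 129 to minute 169.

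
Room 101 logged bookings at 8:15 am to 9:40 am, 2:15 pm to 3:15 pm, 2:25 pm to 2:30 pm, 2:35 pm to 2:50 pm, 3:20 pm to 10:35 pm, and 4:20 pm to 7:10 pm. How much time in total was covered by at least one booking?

Merged: 8:15 am–9:40 am, 2:15 pm–3:15 pm, 3:20 pm–10:35 pm.
Lengths: 1 h 25 min + 1 h + 7 h 15 min = 9 h 40 min.

9 h 40 min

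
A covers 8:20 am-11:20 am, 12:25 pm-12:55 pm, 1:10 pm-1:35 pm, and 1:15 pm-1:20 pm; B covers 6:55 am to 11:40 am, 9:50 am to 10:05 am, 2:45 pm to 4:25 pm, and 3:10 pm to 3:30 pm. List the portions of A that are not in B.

12:25 pm–12:55 pm, 1:10 pm–1:35 pm

First set merges to 8:20 am–11:20 am, 12:25 pm–12:55 pm, 1:10 pm–1:35 pm.
Second set merges to 6:55 am–11:40 am, 2:45 pm–4:25 pm.
8:20 am–11:20 am: fully covered by B → removed.
12:25 pm–12:55 pm: no B overlap → unchanged.
1:10 pm–1:35 pm: no B overlap → unchanged.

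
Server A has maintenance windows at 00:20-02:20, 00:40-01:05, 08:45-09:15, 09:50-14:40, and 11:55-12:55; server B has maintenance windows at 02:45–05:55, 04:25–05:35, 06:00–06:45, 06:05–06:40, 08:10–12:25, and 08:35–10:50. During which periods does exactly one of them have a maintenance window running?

A, merged: 00:20–02:20, 08:45–09:15, 09:50–14:40.
B, merged: 02:45–05:55, 06:00–06:45, 08:10–12:25.
A \ B = 00:20–02:20, 12:25–14:40.
B \ A = 02:45–05:55, 06:00–06:45, 08:10–08:45, 09:15–09:50.
Union of the two gives the symmetric difference.

00:20–02:20, 02:45–05:55, 06:00–06:45, 08:10–08:45, 09:15–09:50, 12:25–14:40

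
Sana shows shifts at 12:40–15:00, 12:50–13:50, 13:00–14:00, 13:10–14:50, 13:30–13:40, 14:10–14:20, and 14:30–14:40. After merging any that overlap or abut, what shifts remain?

12:40–15:00

12:50–13:50 overlaps/touches 12:40–15:00 → extend to 12:40–15:00.
13:00–14:00 overlaps/touches 12:40–15:00 → extend to 12:40–15:00.
13:10–14:50 overlaps/touches 12:40–15:00 → extend to 12:40–15:00.
13:30–13:40 overlaps/touches 12:40–15:00 → extend to 12:40–15:00.
14:10–14:20 overlaps/touches 12:40–15:00 → extend to 12:40–15:00.
14:30–14:40 overlaps/touches 12:40–15:00 → extend to 12:40–15:00.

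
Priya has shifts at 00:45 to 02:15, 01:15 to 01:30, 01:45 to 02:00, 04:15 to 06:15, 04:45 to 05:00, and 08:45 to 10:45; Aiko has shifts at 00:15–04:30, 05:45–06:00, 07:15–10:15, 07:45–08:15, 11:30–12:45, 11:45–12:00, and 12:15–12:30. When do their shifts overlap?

00:45–02:15, 04:15–04:30, 05:45–06:00, 08:45–10:15

A, merged: 00:45–02:15, 04:15–06:15, 08:45–10:45.
B, merged: 00:15–04:30, 05:45–06:00, 07:15–10:15, 11:30–12:45.
00:45–02:15 meets the second set on 00:45–02:15.
04:15–06:15 meets the second set on 04:15–04:30, 05:45–06:00.
08:45–10:45 meets the second set on 08:45–10:15.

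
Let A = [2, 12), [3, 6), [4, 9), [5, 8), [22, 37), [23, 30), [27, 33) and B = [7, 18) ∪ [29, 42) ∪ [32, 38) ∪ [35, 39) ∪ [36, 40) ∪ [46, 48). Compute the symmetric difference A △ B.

First set merges to [2, 12), [22, 37).
Second set merges to [7, 18), [29, 42), [46, 48).
Only in the first: [2, 7), [22, 29).
Only in the second: [12, 18), [37, 42), [46, 48).
Together these are the periods covered by exactly one.

[2, 7) ∪ [12, 18) ∪ [22, 29) ∪ [37, 42) ∪ [46, 48)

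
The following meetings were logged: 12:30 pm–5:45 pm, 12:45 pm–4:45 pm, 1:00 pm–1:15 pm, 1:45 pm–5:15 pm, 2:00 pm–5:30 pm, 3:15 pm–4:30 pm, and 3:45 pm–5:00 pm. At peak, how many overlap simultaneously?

6

Sweep endpoints in order; track running count of active intervals.
Peak of 6 reached at 3:45 pm.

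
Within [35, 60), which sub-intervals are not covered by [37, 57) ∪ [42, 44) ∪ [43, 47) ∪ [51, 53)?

After merging, the occupied span is [37, 57).
Complement within [35, 60): [35, 37), [57, 60).

[35, 37) ∪ [57, 60)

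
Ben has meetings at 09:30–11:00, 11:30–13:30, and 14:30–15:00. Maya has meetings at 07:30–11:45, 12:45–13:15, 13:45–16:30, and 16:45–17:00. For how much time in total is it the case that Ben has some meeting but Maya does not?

A \ B = 11:45–12:45, 13:15–13:30.
Total: 1 h + 15 min = 1 h 15 min.

1 h 15 min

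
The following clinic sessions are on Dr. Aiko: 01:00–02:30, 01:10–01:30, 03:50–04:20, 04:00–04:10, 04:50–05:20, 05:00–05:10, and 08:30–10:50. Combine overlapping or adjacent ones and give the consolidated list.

01:10-01:30 overlaps/touches 01:00-02:30 → extend to 01:00-02:30.
03:50-04:20 is disjoint → start new block.
04:00-04:10 overlaps/touches 03:50-04:20 → extend to 03:50-04:20.
04:50-05:20 is disjoint → start new block.
05:00-05:10 overlaps/touches 04:50-05:20 → extend to 04:50-05:20.
08:30-10:50 is disjoint → start new block.

01:00-02:30, 03:50-04:20, 04:50-05:20, 08:30-10:50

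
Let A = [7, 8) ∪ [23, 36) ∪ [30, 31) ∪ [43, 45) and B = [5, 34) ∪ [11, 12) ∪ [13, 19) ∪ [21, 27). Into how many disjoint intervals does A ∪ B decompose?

A, merged: [7, 8), [23, 36), [43, 45).
B, merged: [5, 34).
A ∪ B = [5, 36), [43, 45).
That is 2 disjoint pieces.

2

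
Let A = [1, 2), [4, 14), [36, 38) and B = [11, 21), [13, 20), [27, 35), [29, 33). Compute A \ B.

[1, 2) ∪ [4, 11) ∪ [36, 38)

Merge the second list: [11, 21), [27, 35).
[1, 2): nothing removed.
[4, 14) \ B = [4, 11).
[36, 38): nothing removed.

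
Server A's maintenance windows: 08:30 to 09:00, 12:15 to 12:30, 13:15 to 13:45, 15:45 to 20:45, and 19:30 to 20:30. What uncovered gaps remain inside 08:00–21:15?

Covered (merged): 08:30–09:00, 12:15–12:30, 13:15–13:45, 15:45–20:45.
Gaps within 08:00–21:15: 08:00–08:30, 09:00–12:15, 12:30–13:15, 13:45–15:45, 20:45–21:15.

08:00–08:30, 09:00–12:15, 12:30–13:15, 13:45–15:45, 20:45–21:15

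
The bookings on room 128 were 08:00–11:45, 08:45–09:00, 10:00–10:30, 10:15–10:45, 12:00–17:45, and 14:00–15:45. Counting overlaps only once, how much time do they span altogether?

9 h 30 min

Merged: 08:00–11:45, 12:00–17:45.
Lengths: 3 h 45 min + 5 h 45 min = 9 h 30 min.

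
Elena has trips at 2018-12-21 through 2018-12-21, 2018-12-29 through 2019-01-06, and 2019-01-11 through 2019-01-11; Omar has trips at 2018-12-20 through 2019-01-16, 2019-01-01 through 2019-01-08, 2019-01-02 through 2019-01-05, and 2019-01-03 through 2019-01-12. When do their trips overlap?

B, merged: 2018-12-20 through 2019-01-16.
2018-12-21 through 2018-12-21 ∩ B → 2018-12-21 through 2018-12-21.
2018-12-29 through 2019-01-06 ∩ B → 2018-12-29 through 2019-01-06.
2019-01-11 through 2019-01-11 ∩ B → 2019-01-11 through 2019-01-11.

2018-12-21 through 2018-12-21, 2018-12-29 through 2019-01-06, 2019-01-11 through 2019-01-11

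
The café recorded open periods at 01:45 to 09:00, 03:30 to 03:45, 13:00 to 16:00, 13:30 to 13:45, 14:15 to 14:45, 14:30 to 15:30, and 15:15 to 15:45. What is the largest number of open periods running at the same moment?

At 14:30, 3 of the intervals are simultaneously active.
No point has more.

3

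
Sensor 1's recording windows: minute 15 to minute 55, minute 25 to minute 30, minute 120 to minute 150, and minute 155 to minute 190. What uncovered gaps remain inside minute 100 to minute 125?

minute 100 to minute 120

Covered (merged): minute 15 to minute 55, minute 120 to minute 150, minute 155 to minute 190.
Complement within minute 100 to minute 125: minute 100 to minute 120.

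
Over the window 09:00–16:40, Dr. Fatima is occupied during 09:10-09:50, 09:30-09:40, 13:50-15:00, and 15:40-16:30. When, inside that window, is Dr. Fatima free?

09:00-09:10, 09:50-13:50, 15:00-15:40, 16:30-16:40

After merging, the occupied span is 09:10-09:50, 13:50-15:00, 15:40-16:30.
Complement within 09:00-16:40: 09:00-09:10, 09:50-13:50, 15:00-15:40, 16:30-16:40.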